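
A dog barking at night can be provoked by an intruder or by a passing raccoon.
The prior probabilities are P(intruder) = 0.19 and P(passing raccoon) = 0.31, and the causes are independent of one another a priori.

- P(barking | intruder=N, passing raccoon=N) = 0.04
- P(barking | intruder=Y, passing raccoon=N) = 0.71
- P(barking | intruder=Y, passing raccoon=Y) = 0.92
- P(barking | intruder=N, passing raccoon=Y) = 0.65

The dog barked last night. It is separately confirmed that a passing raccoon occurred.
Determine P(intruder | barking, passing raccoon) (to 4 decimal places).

P(intruder | barking, passing raccoon) ≈ 0.2493

Sum P(barking|·) weighted by the priors over both values of intruder:
  P(barking | passing raccoon) = 0.65*0.81 + 0.92*0.19
        = 0.526500 + 0.174800 = 0.701300
The terms with intruder present sum to 0.174800, so
  P(intruder | barking, passing raccoon) = 0.174800 / 0.701300 ≈ 0.2493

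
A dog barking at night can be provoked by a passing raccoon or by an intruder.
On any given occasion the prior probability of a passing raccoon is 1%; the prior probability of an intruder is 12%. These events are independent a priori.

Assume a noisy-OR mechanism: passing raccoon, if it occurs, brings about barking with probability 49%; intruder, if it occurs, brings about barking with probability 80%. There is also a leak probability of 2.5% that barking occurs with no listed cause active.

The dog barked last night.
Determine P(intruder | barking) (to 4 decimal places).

Under noisy-OR, P(barking | causes) = 1 − (1−0.025)·∏(1−qᵢ) over the active causes.
P(barking) = 0.025*0.99*0.88 + 0.805*0.99*0.12 + 0.50275*0.01*0.88 + 0.90055*0.01*0.12 = 0.021780 + 0.095634 + 0.004424 + 0.001081 = 0.122919
The intruder-present share is 0.095634 + 0.001081 = 0.096715.
P(intruder | barking) = 0.096715 / 0.122919 ≈ 0.7868

P(intruder | barking) ≈ 0.7868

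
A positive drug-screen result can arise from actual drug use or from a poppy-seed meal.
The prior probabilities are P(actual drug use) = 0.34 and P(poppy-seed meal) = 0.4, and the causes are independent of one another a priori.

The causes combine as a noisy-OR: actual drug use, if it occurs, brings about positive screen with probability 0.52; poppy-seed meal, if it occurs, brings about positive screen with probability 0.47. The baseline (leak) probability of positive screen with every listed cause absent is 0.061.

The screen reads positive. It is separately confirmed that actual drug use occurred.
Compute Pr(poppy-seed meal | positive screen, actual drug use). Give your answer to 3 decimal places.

Under noisy-OR, P(positive screen | causes) = 1 − (1−0.061)·∏(1−qᵢ) over the active causes.
Enumerate both values of poppy-seed meal and weight by the priors:
  P(positive screen | actual drug use) = 0.54928*0.6 + 0.761118*0.4
        = 0.329568 + 0.304447 = 0.634015
Configurations with poppy-seed meal contribute 0.304447, so
  P(poppy-seed meal | positive screen, actual drug use) = 0.304447 / 0.634015 ≈ 0.480

Pr(poppy-seed meal | positive screen, actual drug use) ≈ 0.480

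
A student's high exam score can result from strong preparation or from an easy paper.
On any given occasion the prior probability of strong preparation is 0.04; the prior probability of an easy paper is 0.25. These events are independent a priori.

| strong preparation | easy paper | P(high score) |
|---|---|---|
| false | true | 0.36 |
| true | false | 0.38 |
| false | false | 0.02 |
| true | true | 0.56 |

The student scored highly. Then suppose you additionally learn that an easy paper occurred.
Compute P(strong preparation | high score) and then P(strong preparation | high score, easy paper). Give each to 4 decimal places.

Weight on strong preparation=true, given the evidence: 0.011400 + 0.005600 = 0.017000
Normalizer over all consistent configurations: 0.02×0.96×0.75 + 0.36×0.96×0.25 + 0.38×0.04×0.75 + 0.56×0.04×0.25 = 0.117800
P(strong preparation | high score) = 0.017000/0.117800 ≈ 0.1443

Now also conditioning on easy paper=true:
P(high score | easy paper) = 0.36*0.96 + 0.56*0.04 = 0.345600 + 0.022400 = 0.368000
Restricting to configurations with strong preparation present: 0.56*0.04 = 0.022400.
P(strong preparation | high score, easy paper) = 0.022400 / 0.368000 ≈ 0.0609

P(strong preparation | high score) ≈ 0.1443; P(strong preparation | high score, easy paper) ≈ 0.0609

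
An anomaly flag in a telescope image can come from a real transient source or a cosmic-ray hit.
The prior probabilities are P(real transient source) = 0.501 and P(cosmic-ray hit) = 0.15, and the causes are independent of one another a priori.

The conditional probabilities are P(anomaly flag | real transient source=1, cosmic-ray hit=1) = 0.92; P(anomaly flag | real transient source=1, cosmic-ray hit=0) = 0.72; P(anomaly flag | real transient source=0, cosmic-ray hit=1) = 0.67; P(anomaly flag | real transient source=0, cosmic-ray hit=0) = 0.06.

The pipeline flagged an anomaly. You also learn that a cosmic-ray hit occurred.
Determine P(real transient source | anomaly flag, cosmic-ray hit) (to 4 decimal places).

P(real transient source | anomaly flag, cosmic-ray hit) ≈ 0.5796

Enumerate both values of real transient source and weight by the priors:
  P(anomaly flag | cosmic-ray hit) = 0.67×0.499 + 0.92×0.501
        = 0.334330 + 0.460920 = 0.795250
Keeping only the real transient source-present terms gives 0.460920, so
  P(real transient source | anomaly flag, cosmic-ray hit) = 0.460920 / 0.795250 ≈ 0.5796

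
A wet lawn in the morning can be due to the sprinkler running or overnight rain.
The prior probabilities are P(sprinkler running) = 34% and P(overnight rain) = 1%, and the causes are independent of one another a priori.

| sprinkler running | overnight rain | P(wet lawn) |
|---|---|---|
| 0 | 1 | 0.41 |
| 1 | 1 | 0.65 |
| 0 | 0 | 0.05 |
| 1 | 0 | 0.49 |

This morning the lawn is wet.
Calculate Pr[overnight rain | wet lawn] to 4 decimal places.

Pr[overnight rain | wet lawn] ≈ 0.0243

P(wet lawn) = 0.05·0.66·0.99 + 0.41·0.66·0.01 + 0.49·0.34·0.99 + 0.65·0.34·0.01 = 0.032670 + 0.002706 + 0.164934 + 0.002210 = 0.202520
Of this, 0.004916 comes from 0.002706 + 0.002210 (the overnight rain=true cases).
So P(overnight rain | wet lawn) = 0.004916/0.202520 ≈ 0.0243.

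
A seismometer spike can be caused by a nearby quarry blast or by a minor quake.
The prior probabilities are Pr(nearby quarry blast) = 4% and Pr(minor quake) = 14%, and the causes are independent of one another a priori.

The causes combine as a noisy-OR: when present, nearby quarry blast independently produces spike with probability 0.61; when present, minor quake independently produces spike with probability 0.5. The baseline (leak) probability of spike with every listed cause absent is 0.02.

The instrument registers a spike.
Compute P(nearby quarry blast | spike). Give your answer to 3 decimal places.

Under noisy-OR, P(spike | causes) = 1 − (1−0.02)·∏(1−qᵢ) over the active causes.
Enumerate the 4 (nearby quarry blast, minor quake) configurations and weight by the priors:
  P(spike) = 0.02·0.96·0.86 + 0.51·0.96·0.14 + 0.6178·0.04·0.86 + 0.8089·0.04·0.14
        = 0.016512 + 0.068544 + 0.021252 + 0.004530 = 0.110838
Configurations with nearby quarry blast contribute 0.025782, so
  P(nearby quarry blast | spike) = 0.025782 / 0.110838 ≈ 0.233

P(nearby quarry blast | spike) ≈ 0.233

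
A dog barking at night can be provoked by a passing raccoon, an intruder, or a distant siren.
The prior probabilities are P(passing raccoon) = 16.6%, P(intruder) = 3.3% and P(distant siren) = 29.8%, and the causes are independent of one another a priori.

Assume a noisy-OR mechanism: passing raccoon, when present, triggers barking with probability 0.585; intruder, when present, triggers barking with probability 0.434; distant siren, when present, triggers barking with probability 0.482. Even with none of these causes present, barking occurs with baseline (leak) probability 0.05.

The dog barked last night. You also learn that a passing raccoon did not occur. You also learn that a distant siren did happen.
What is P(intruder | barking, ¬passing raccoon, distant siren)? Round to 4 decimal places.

P(intruder | barking, ¬passing raccoon, distant siren) ≈ 0.0462

Under noisy-OR, P(barking | causes) = 1 − (1−0.05)·∏(1−qᵢ) over the active causes.
Numerator (weight on configurations with intruder): 0.721471×0.033 = 0.023809
The normalizing constant is 0.5079×0.967 + 0.721471×0.033 = 0.514948
Posterior = 0.023809 / 0.514948 ≈ 0.0462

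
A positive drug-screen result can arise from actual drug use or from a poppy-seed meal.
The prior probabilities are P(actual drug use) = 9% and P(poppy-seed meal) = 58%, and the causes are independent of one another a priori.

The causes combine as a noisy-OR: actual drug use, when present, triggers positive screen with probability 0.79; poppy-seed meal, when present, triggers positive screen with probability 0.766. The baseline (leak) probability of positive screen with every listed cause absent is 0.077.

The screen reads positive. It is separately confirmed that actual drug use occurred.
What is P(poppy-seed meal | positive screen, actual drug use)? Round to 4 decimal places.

Under noisy-OR, P(positive screen | causes) = 1 − (1−0.077)·∏(1−qᵢ) over the active causes.
P(positive screen | actual drug use) = 0.80617×0.42 + 0.954644×0.58 = 0.338591 + 0.553694 = 0.892285
Restricting to configurations with poppy-seed meal present: 0.954644×0.58 = 0.553694.
Hence the posterior is 0.553694/0.892285 ≈ 0.6205.

P(poppy-seed meal | positive screen, actual drug use) ≈ 0.6205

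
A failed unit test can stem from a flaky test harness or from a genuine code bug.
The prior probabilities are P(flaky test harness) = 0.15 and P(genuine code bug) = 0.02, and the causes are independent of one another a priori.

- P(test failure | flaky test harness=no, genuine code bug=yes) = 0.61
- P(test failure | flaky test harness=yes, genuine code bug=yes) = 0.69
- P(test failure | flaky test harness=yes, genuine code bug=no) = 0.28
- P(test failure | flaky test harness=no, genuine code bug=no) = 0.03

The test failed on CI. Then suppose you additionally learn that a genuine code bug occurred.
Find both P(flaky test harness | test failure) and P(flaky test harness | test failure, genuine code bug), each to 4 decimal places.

Numerator (weight on configurations with flaky test harness): 0.041160 + 0.002070 = 0.043230
Normalizer over all consistent configurations: 0.03*0.85*0.98 + 0.61*0.85*0.02 + 0.28*0.15*0.98 + 0.69*0.15*0.02 = 0.078590
Posterior = 0.043230 / 0.078590 ≈ 0.5501

Now also conditioning on genuine code bug=true:
By total probability over both values of flaky test harness:
  P(test failure | genuine code bug) = 0.61×0.85 + 0.69×0.15
        = 0.518500 + 0.103500 = 0.622000
Keeping only the flaky test harness-present terms gives 0.103500, so
  P(flaky test harness | test failure, genuine code bug) = 0.103500 / 0.622000 ≈ 0.1664
This is intercausal reasoning (explaining away): once genuine code bug accounts for the test failure, flaky test harness becomes less likely.

P(flaky test harness | test failure) ≈ 0.5501; P(flaky test harness | test failure, genuine code bug) ≈ 0.1664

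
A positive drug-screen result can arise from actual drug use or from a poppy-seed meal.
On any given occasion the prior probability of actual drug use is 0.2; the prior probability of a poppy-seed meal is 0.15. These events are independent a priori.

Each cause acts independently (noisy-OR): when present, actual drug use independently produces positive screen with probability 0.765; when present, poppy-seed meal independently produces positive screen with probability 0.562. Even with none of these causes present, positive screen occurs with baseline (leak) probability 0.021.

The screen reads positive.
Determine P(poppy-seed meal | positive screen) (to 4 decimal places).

Under noisy-OR, P(positive screen | causes) = 1 − (1−0.021)·∏(1−qᵢ) over the active causes.
Enumerate the 4 (actual drug use, poppy-seed meal) configurations and weight by the priors:
  P(positive screen) = 0.021·0.8·0.85 + 0.571198·0.8·0.15 + 0.769935·0.2·0.85 + 0.899232·0.2·0.15
        = 0.014280 + 0.068544 + 0.130889 + 0.026977 = 0.240690
The terms with poppy-seed meal present sum to 0.095521, so
  P(poppy-seed meal | positive screen) = 0.095521 / 0.240690 ≈ 0.3969

P(poppy-seed meal | positive screen) ≈ 0.3969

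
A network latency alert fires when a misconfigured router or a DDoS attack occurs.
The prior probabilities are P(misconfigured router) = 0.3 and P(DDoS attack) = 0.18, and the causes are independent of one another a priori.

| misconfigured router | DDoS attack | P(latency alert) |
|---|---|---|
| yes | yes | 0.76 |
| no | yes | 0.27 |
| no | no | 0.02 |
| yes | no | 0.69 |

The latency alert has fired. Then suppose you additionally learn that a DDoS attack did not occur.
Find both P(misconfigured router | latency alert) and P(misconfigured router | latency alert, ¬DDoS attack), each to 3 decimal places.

P(misconfigured router | latency alert) ≈ 0.822; P(misconfigured router | latency alert, ¬DDoS attack) ≈ 0.937

Sum P(latency alert|·) weighted by the priors over the 4 (misconfigured router, DDoS attack) configurations:
  P(latency alert) = 0.02·0.7·0.82 + 0.27·0.7·0.18 + 0.69·0.3·0.82 + 0.76·0.3·0.18
        = 0.011480 + 0.034020 + 0.169740 + 0.041040 = 0.256280
The terms with misconfigured router present sum to 0.210780, so
  P(misconfigured router | latency alert) = 0.210780 / 0.256280 ≈ 0.822

With the extra evidence:
Weight on misconfigured router=true, given the evidence: 0.69*0.3 = 0.207000
Normalizer over all consistent configurations: 0.02*0.7 + 0.69*0.3 = 0.221000
Posterior = 0.207000 / 0.221000 ≈ 0.937
Ruling out DDoS attack raises the posterior on misconfigured router — the flip side of explaining away.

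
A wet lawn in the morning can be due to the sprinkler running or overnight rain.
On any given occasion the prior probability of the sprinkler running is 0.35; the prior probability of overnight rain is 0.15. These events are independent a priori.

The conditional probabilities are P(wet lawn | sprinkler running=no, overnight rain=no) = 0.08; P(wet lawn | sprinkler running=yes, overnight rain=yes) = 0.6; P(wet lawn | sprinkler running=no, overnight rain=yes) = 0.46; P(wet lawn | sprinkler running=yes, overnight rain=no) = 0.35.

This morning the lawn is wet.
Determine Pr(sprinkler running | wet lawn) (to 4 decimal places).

P(wet lawn) = 0.08·0.65·0.85 + 0.46·0.65·0.15 + 0.35·0.35·0.85 + 0.6·0.35·0.15 = 0.044200 + 0.044850 + 0.104125 + 0.031500 = 0.224675
The sprinkler running-present share is 0.104125 + 0.031500 = 0.135625.
So P(sprinkler running | wet lawn) = 0.135625/0.224675 ≈ 0.6036.

Pr(sprinkler running | wet lawn) ≈ 0.6036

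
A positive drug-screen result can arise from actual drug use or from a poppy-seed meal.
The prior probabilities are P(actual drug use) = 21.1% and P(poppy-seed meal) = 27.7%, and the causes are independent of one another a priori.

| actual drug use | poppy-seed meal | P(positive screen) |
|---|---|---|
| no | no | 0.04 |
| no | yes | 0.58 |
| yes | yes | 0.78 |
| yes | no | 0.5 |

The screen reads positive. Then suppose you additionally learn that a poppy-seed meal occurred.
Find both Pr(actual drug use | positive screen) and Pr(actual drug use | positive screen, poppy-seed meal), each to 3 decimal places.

P(positive screen) = 0.04*0.789*0.723 + 0.58*0.789*0.277 + 0.5*0.211*0.723 + 0.78*0.211*0.277 = 0.022818 + 0.126761 + 0.076276 + 0.045589 = 0.271444
Of this, 0.121865 comes from 0.076276 + 0.045589 (the actual drug use=true cases).
P(actual drug use | positive screen) = 0.121865 / 0.271444 ≈ 0.449

Now condition on the additional information:
Sum P(positive screen|·) weighted by the priors over both values of actual drug use:
  P(positive screen | poppy-seed meal) = 0.58×0.789 + 0.78×0.211
        = 0.457620 + 0.164580 = 0.622200
Configurations with actual drug use contribute 0.164580, so
  P(actual drug use | positive screen, poppy-seed meal) = 0.164580 / 0.622200 ≈ 0.265
This is intercausal reasoning (explaining away): once poppy-seed meal accounts for the positive screen, actual drug use becomes less likely.

Pr(actual drug use | positive screen) ≈ 0.449; Pr(actual drug use | positive screen, poppy-seed meal) ≈ 0.265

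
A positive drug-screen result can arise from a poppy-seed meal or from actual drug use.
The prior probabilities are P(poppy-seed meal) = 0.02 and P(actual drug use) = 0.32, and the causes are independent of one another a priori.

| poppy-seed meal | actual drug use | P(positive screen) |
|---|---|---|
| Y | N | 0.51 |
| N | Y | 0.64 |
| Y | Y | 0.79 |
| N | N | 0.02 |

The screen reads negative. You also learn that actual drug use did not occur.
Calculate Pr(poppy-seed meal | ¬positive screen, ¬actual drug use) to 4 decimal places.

Weight on poppy-seed meal=true, given the evidence: 0.49*0.02 = 0.009800
The normalizing constant is 0.98*0.98 + 0.49*0.02 = 0.970200
P(poppy-seed meal | ¬positive screen, ¬actual drug use) = 0.009800/0.970200 ≈ 0.0101

Pr(poppy-seed meal | ¬positive screen, ¬actual drug use) ≈ 0.0101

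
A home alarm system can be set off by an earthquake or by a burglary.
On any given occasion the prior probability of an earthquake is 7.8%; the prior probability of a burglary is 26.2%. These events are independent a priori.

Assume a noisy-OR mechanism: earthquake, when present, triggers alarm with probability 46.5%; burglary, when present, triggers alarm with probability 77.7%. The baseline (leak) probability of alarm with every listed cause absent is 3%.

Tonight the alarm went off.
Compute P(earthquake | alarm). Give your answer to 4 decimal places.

P(earthquake | alarm) ≈ 0.1791

Under noisy-OR, P(alarm | causes) = 1 − (1−0.03)·∏(1−qᵢ) over the active causes.
Weight on earthquake=true, given the evidence: 0.027691 + 0.018071 = 0.045762
Normalizer over all consistent configurations: 0.03*0.922*0.738 + 0.78369*0.922*0.262 + 0.48105*0.078*0.738 + 0.884274*0.078*0.262 = 0.255486
Posterior = 0.045762 / 0.255486 ≈ 0.1791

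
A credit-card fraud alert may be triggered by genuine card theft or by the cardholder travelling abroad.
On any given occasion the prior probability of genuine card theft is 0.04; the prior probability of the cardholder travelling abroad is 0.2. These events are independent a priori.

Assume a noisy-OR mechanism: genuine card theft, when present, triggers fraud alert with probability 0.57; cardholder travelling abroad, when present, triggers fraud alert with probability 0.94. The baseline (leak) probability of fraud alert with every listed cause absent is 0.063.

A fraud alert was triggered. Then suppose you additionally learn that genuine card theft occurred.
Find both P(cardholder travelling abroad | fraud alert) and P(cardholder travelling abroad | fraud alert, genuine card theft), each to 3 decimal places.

P(cardholder travelling abroad | fraud alert) ≈ 0.737; P(cardholder travelling abroad | fraud alert, genuine card theft) ≈ 0.290

Under noisy-OR, P(fraud alert | causes) = 1 − (1−0.063)·∏(1−qᵢ) over the active causes.
Numerator (weight on configurations with cardholder travelling abroad): 0.181206 + 0.007807 = 0.189013
The normalizing constant is 0.063·0.96·0.8 + 0.94378·0.96·0.2 + 0.59709·0.04·0.8 + 0.975825·0.04·0.2 = 0.256504
Posterior = 0.189013 / 0.256504 ≈ 0.737

Now also conditioning on genuine card theft=true:
P(fraud alert | genuine card theft) = 0.59709*0.8 + 0.975825*0.2 = 0.477672 + 0.195165 = 0.672837
The cardholder travelling abroad-present share is 0.975825*0.2 = 0.195165.
P(cardholder travelling abroad | fraud alert, genuine card theft) = 0.195165 / 0.672837 ≈ 0.290
The drop from 0.737 to 0.290 is the explaining-away (discounting) effect.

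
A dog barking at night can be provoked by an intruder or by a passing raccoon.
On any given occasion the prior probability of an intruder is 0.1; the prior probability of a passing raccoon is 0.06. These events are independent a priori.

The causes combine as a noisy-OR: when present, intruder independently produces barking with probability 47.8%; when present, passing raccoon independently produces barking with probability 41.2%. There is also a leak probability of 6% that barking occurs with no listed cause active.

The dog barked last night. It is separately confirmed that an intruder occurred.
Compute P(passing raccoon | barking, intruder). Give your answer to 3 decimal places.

P(passing raccoon | barking, intruder) ≈ 0.082

Under noisy-OR, P(barking | causes) = 1 − (1−0.06)·∏(1−qᵢ) over the active causes.
Enumerate both values of passing raccoon and weight by the priors:
  P(barking | intruder) = 0.50932·0.94 + 0.71148·0.06
        = 0.478761 + 0.042689 = 0.521450
Keeping only the passing raccoon-present terms gives 0.042689, so
  P(passing raccoon | barking, intruder) = 0.042689 / 0.521450 ≈ 0.082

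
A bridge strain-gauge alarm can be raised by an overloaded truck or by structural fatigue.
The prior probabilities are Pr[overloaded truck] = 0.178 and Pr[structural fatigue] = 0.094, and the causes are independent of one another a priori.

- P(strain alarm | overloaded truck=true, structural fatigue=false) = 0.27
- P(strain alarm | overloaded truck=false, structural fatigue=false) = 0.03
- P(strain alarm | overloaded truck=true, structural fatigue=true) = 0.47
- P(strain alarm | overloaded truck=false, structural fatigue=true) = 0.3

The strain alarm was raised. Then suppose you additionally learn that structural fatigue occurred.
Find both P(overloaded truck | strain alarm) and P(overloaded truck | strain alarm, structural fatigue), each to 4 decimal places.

P(overloaded truck | strain alarm) ≈ 0.5304; P(overloaded truck | strain alarm, structural fatigue) ≈ 0.2533

Enumerate the 4 (overloaded truck, structural fatigue) configurations and weight by the priors:
  P(strain alarm) = 0.03·0.822·0.906 + 0.3·0.822·0.094 + 0.27·0.178·0.906 + 0.47·0.178·0.094
        = 0.022342 + 0.023180 + 0.043542 + 0.007864 = 0.096928
Keeping only the overloaded truck-present terms gives 0.051406, so
  P(overloaded truck | strain alarm) = 0.051406 / 0.096928 ≈ 0.5304

With the extra evidence:
P(strain alarm | structural fatigue) = 0.3×0.822 + 0.47×0.178 = 0.246600 + 0.083660 = 0.330260
The overloaded truck-present share is 0.47×0.178 = 0.083660.
So P(overloaded truck | strain alarm, structural fatigue) = 0.083660/0.330260 ≈ 0.2533.
— structural fatigue explains away the evidence for overloaded truck.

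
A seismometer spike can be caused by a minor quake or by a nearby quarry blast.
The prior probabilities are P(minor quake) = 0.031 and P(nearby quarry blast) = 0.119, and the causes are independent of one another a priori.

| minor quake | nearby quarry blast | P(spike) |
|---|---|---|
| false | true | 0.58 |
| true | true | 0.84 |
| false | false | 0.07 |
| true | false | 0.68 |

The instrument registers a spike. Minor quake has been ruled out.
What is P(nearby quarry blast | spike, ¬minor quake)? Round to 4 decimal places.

P(spike | ¬minor quake) = 0.07*0.881 + 0.58*0.119 = 0.061670 + 0.069020 = 0.130690
The nearby quarry blast-present share is 0.58*0.119 = 0.069020.
So P(nearby quarry blast | spike, ¬minor quake) = 0.069020/0.130690 ≈ 0.5281.

P(nearby quarry blast | spike, ¬minor quake) ≈ 0.5281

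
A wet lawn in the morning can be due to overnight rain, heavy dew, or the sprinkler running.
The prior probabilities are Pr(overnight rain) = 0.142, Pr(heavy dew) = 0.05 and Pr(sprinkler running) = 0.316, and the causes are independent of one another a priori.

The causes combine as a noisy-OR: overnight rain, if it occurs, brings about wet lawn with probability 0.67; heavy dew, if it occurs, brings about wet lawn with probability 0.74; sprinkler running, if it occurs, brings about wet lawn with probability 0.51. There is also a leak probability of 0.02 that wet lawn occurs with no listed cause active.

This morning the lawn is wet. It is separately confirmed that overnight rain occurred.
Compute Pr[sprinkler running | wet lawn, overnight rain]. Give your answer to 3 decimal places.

Under noisy-OR, P(wet lawn | causes) = 1 − (1−0.02)·∏(1−qᵢ) over the active causes.
By total probability over the 4 (heavy dew, sprinkler running) configurations:
  P(wet lawn | overnight rain) = 0.6766·0.95·0.684 + 0.841534·0.95·0.316 + 0.915916·0.05·0.684 + 0.958799·0.05·0.316
        = 0.439655 + 0.252629 + 0.031324 + 0.015149 = 0.738757
Keeping only the sprinkler running-present terms gives 0.267778, so
  P(sprinkler running | wet lawn, overnight rain) = 0.267778 / 0.738757 ≈ 0.362

Pr[sprinkler running | wet lawn, overnight rain] ≈ 0.362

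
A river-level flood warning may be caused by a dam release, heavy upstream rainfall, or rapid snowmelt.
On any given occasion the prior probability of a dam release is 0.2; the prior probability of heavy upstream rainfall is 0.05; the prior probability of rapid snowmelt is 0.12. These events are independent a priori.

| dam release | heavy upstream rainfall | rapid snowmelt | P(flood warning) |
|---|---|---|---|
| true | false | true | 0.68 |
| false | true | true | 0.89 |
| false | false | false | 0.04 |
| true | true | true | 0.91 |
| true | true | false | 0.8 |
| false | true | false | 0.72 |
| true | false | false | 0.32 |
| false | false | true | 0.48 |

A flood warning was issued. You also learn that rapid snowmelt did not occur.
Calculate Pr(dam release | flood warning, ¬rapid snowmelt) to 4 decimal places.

P(flood warning | ¬rapid snowmelt) = 0.04*0.8*0.95 + 0.72*0.8*0.05 + 0.32*0.2*0.95 + 0.8*0.2*0.05 = 0.030400 + 0.028800 + 0.060800 + 0.008000 = 0.128000
The dam release-present share is 0.060800 + 0.008000 = 0.068800.
Hence the posterior is 0.068800/0.128000 ≈ 0.5375.

Pr(dam release | flood warning, ¬rapid snowmelt) ≈ 0.5375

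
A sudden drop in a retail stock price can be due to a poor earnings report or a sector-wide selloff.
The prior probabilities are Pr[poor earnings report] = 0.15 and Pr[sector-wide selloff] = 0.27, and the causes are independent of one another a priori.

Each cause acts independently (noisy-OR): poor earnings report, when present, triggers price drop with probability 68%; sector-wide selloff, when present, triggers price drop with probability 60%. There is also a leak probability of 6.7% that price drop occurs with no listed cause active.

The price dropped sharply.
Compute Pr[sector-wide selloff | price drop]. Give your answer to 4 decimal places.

Under noisy-OR, P(price drop | causes) = 1 − (1−0.067)·∏(1−qᵢ) over the active causes.
For the numerator, keep only sector-wide selloff=true terms: 0.143851 + 0.035663 = 0.179514
Denominator P(price drop): 0.067*0.85*0.73 + 0.6268*0.85*0.27 + 0.70144*0.15*0.73 + 0.880576*0.15*0.27 = 0.297895
P(sector-wide selloff | price drop) = 0.179514/0.297895 ≈ 0.6026

Pr[sector-wide selloff | price drop] ≈ 0.6026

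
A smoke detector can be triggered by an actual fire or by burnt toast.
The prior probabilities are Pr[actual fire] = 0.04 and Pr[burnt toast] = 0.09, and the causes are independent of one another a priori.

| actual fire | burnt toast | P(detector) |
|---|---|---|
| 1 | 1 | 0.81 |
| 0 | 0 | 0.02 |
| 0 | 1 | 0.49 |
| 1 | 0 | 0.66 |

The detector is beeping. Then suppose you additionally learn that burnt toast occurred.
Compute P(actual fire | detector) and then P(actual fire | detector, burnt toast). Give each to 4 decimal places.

P(actual fire | detector) ≈ 0.3106; P(actual fire | detector, burnt toast) ≈ 0.0644

Numerator (weight on configurations with actual fire): 0.024024 + 0.002916 = 0.026940
Normalizer over all consistent configurations: 0.02*0.96*0.91 + 0.49*0.96*0.09 + 0.66*0.04*0.91 + 0.81*0.04*0.09 = 0.086748
P(actual fire | detector) = 0.026940/0.086748 ≈ 0.3106

Now condition on the additional information:
Weight on actual fire=true, given the evidence: 0.81·0.04 = 0.032400
The normalizing constant is 0.49·0.96 + 0.81·0.04 = 0.502800
Posterior = 0.032400 / 0.502800 ≈ 0.0644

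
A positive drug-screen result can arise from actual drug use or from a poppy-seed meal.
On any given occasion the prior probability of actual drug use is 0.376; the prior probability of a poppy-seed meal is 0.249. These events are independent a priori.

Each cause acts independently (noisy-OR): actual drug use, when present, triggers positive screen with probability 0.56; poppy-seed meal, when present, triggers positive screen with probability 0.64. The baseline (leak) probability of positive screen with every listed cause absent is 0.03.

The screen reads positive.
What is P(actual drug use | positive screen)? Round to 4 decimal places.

P(actual drug use | positive screen) ≈ 0.6767

Under noisy-OR, P(positive screen | causes) = 1 − (1−0.03)·∏(1−qᵢ) over the active causes.
P(positive screen) = 0.03·0.624·0.751 + 0.6508·0.624·0.249 + 0.5732·0.376·0.751 + 0.846352·0.376·0.249 = 0.014059 + 0.101119 + 0.161858 + 0.079239 = 0.356275
Restricting to configurations with actual drug use present: 0.161858 + 0.079239 = 0.241097.
Hence the posterior is 0.241097/0.356275 ≈ 0.6767.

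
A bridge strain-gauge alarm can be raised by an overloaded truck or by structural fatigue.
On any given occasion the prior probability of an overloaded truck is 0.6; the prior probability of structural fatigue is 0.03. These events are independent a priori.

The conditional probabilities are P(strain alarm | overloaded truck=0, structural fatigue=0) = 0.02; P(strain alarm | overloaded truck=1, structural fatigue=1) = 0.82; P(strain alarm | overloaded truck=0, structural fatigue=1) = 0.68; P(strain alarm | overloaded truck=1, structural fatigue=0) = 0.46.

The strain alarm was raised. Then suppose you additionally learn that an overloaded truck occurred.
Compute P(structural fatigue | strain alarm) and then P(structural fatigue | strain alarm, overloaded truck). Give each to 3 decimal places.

P(structural fatigue | strain alarm) ≈ 0.077; P(structural fatigue | strain alarm, overloaded truck) ≈ 0.052

Sum P(strain alarm|·) weighted by the priors over the 4 (overloaded truck, structural fatigue) configurations:
  P(strain alarm) = 0.02*0.4*0.97 + 0.68*0.4*0.03 + 0.46*0.6*0.97 + 0.82*0.6*0.03
        = 0.007760 + 0.008160 + 0.267720 + 0.014760 = 0.298400
The terms with structural fatigue present sum to 0.022920, so
  P(structural fatigue | strain alarm) = 0.022920 / 0.298400 ≈ 0.077

With the extra evidence:
For the numerator, keep only structural fatigue=true terms: 0.82·0.03 = 0.024600
Normalizer over all consistent configurations: 0.46·0.97 + 0.82·0.03 = 0.470800
Posterior = 0.024600 / 0.470800 ≈ 0.052
This is intercausal reasoning (explaining away): once overloaded truck accounts for the strain alarm, structural fatigue becomes less likely.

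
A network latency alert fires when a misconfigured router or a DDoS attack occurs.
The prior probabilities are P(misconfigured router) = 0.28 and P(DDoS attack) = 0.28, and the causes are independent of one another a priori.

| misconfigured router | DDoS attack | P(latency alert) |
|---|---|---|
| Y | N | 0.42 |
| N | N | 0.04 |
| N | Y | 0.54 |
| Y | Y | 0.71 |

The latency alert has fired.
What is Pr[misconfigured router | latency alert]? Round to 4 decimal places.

Pr[misconfigured router | latency alert] ≈ 0.5199

For the numerator, keep only misconfigured router=true terms: 0.084672 + 0.055664 = 0.140336
The normalizing constant is 0.04×0.72×0.72 + 0.54×0.72×0.28 + 0.42×0.28×0.72 + 0.71×0.28×0.28 = 0.269936
P(misconfigured router | latency alert) = 0.140336/0.269936 ≈ 0.5199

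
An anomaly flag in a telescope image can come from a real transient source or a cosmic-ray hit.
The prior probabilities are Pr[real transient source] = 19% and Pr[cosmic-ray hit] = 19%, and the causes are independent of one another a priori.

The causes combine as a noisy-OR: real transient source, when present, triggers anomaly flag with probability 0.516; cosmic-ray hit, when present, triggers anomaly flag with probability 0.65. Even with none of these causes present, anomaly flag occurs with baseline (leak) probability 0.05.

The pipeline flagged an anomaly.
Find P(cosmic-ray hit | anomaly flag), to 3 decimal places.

P(cosmic-ray hit | anomaly flag) ≈ 0.534

Under noisy-OR, P(anomaly flag | causes) = 1 − (1−0.05)·∏(1−qᵢ) over the active causes.
Weight on cosmic-ray hit=true, given the evidence: 0.102728 + 0.030290 = 0.133018
Denominator P(anomaly flag): 0.05·0.81·0.81 + 0.6675·0.81·0.19 + 0.5402·0.19·0.81 + 0.83907·0.19·0.19 = 0.248960
Posterior = 0.133018 / 0.248960 ≈ 0.534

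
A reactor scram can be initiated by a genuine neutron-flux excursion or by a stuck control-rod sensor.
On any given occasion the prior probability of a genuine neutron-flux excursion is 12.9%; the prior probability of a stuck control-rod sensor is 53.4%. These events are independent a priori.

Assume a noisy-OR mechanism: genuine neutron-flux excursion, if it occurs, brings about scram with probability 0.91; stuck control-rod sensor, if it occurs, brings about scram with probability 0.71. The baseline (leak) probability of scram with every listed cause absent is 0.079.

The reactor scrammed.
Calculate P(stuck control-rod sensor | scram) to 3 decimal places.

Under noisy-OR, P(scram | causes) = 1 − (1−0.079)·∏(1−qᵢ) over the active causes.
P(scram) = 0.079*0.871*0.466 + 0.73291*0.871*0.534 + 0.91711*0.129*0.466 + 0.975962*0.129*0.534 = 0.032065 + 0.340887 + 0.055131 + 0.067230 = 0.495313
Restricting to configurations with stuck control-rod sensor present: 0.340887 + 0.067230 = 0.408117.
Hence the posterior is 0.408117/0.495313 ≈ 0.824.

P(stuck control-rod sensor | scram) ≈ 0.824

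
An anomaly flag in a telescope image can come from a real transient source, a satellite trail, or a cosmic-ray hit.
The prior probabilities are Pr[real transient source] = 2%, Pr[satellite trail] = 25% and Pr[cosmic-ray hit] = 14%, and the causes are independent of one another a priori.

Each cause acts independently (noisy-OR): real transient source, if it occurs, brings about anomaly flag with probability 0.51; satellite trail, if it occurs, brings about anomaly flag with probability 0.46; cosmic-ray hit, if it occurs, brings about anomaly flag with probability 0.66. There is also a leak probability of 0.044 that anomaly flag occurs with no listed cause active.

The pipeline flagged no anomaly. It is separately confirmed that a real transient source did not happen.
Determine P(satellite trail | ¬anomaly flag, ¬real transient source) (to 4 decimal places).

P(satellite trail | ¬anomaly flag, ¬real transient source) ≈ 0.1525

Under noisy-OR, P(anomaly flag | causes) = 1 − (1−0.044)·∏(1−qᵢ) over the active causes.
Enumerate the 4 (satellite trail, cosmic-ray hit) configurations and weight by the priors:
  P(¬anomaly flag | ¬real transient source) = 0.956·0.75·0.86 + 0.32504·0.75·0.14 + 0.51624·0.25·0.86 + 0.175522·0.25·0.14
        = 0.616620 + 0.034129 + 0.110992 + 0.006143 = 0.767884
The terms with satellite trail present sum to 0.117135, so
  P(satellite trail | ¬anomaly flag, ¬real transient source) = 0.117135 / 0.767884 ≈ 0.1525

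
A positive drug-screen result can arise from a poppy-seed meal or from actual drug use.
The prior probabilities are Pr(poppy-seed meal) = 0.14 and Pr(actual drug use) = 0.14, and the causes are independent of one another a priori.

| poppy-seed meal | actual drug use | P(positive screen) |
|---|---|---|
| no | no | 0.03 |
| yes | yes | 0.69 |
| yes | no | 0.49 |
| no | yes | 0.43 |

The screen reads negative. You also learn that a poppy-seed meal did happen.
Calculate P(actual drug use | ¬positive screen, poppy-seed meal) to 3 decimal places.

P(actual drug use | ¬positive screen, poppy-seed meal) ≈ 0.090

Sum P(¬positive screen|·) weighted by the priors over both values of actual drug use:
  P(¬positive screen | poppy-seed meal) = 0.51·0.86 + 0.31·0.14
        = 0.438600 + 0.043400 = 0.482000
Keeping only the actual drug use-present terms gives 0.043400, so
  P(actual drug use | ¬positive screen, poppy-seed meal) = 0.043400 / 0.482000 ≈ 0.090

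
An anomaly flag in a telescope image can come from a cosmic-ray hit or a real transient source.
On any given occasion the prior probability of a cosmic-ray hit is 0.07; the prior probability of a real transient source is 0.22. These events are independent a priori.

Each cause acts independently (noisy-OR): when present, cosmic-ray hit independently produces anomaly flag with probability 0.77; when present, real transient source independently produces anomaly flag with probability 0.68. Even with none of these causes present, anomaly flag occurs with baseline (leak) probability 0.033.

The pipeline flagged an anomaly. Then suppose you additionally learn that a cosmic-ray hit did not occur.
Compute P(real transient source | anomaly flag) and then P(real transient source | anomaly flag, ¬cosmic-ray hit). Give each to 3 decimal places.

Under noisy-OR, P(anomaly flag | causes) = 1 − (1−0.033)·∏(1−qᵢ) over the active causes.
P(anomaly flag) = 0.033×0.93×0.78 + 0.69056×0.93×0.22 + 0.77759×0.07×0.78 + 0.928829×0.07×0.22 = 0.023938 + 0.141289 + 0.042456 + 0.014304 = 0.221987
Of this, 0.155593 comes from 0.141289 + 0.014304 (the real transient source=true cases).
P(real transient source | anomaly flag) = 0.155593 / 0.221987 ≈ 0.701

Now condition on the additional information:
P(anomaly flag | ¬cosmic-ray hit) = 0.033×0.78 + 0.69056×0.22 = 0.025740 + 0.151923 = 0.177663
Of this, 0.151923 comes from 0.69056×0.22 (the real transient source=true cases).
Hence the posterior is 0.151923/0.177663 ≈ 0.855.
Ruling out cosmic-ray hit raises the posterior on real transient source — the flip side of explaining away.

P(real transient source | anomaly flag) ≈ 0.701; P(real transient source | anomaly flag, ¬cosmic-ray hit) ≈ 0.855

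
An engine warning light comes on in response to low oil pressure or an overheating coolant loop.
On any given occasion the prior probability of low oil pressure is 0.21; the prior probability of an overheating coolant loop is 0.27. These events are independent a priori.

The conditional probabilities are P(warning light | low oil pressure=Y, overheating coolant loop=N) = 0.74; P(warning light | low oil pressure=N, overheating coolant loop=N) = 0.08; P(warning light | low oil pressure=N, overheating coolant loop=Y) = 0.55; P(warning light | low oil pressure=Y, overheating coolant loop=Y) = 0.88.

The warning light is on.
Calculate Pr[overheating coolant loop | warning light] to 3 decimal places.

P(warning light) = 0.08*0.79*0.73 + 0.55*0.79*0.27 + 0.74*0.21*0.73 + 0.88*0.21*0.27 = 0.046136 + 0.117315 + 0.113442 + 0.049896 = 0.326789
Restricting to configurations with overheating coolant loop present: 0.117315 + 0.049896 = 0.167211.
P(overheating coolant loop | warning light) = 0.167211 / 0.326789 ≈ 0.512

Pr[overheating coolant loop | warning light] ≈ 0.512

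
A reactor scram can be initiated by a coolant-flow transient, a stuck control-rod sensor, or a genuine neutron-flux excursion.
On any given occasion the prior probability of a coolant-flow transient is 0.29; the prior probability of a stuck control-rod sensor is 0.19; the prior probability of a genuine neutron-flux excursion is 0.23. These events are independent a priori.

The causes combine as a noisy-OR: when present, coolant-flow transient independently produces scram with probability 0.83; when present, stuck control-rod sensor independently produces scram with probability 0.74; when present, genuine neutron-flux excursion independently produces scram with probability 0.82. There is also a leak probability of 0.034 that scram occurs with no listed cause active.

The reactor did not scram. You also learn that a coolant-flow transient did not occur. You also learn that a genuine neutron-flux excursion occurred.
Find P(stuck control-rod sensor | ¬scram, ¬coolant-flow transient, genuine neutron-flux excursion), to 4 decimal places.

Under noisy-OR, P(scram | causes) = 1 − (1−0.034)·∏(1−qᵢ) over the active causes.
By total probability over both values of stuck control-rod sensor:
  P(¬scram | ¬coolant-flow transient, genuine neutron-flux excursion) = 0.17388×0.81 + 0.045209×0.19
        = 0.140843 + 0.008590 = 0.149433
Configurations with stuck control-rod sensor contribute 0.008590, so
  P(stuck control-rod sensor | ¬scram, ¬coolant-flow transient, genuine neutron-flux excursion) = 0.008590 / 0.149433 ≈ 0.0575

P(stuck control-rod sensor | ¬scram, ¬coolant-flow transient, genuine neutron-flux excursion) ≈ 0.0575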